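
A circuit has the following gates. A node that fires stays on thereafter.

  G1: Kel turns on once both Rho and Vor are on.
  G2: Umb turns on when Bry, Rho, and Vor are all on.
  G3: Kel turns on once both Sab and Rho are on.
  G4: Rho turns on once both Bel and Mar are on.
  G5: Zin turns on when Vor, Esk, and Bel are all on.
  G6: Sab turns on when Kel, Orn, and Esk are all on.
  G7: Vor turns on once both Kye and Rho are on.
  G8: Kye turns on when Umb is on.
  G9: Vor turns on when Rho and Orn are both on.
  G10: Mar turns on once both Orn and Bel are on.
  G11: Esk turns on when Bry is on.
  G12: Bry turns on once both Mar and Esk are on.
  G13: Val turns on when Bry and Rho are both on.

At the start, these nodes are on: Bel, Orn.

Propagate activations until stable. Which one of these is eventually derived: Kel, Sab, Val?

G10: Orn and Bel on → Mar on.
Bel and Mar are on, so Rho turns on (G4).
G9: Rho and Orn on → Vor on.
Rho and Vor are on, so Kel turns on (G1).
Sab would need Kel, Orn, and Esk (G6), but Esk never turns on. Val would need Bry and Rho (G13), but Bry never turns on.

Kel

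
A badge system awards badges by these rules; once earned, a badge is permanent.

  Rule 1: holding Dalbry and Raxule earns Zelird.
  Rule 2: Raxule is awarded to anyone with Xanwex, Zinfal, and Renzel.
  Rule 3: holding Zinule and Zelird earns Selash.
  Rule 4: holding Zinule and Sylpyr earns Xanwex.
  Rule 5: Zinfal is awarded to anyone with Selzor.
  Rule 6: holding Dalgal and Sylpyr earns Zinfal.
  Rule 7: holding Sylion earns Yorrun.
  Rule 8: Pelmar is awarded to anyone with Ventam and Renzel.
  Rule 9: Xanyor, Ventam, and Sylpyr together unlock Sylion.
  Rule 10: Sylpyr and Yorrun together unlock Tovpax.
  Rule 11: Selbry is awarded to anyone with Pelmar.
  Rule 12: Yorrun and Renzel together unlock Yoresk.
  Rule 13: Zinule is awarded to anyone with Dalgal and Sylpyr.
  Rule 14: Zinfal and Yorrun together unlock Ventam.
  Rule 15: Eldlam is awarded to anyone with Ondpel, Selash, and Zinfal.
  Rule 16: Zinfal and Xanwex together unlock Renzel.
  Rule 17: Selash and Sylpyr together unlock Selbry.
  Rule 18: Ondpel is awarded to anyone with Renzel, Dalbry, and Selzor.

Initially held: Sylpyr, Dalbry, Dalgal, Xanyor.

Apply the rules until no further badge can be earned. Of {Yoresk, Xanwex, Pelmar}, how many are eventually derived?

1

With Dalgal and Sylpyr, Zinule is earned (Rule 13).
With Zinule and Sylpyr, Xanwex is earned (Rule 4).
Yoresk would need Yorrun and Renzel (Rule 12), but Yorrun is never earned.
Xanwex: reached.
Pelmar would need Ventam and Renzel (Rule 8), but Ventam is never earned.
Reached: Xanwex — 1 of the 3.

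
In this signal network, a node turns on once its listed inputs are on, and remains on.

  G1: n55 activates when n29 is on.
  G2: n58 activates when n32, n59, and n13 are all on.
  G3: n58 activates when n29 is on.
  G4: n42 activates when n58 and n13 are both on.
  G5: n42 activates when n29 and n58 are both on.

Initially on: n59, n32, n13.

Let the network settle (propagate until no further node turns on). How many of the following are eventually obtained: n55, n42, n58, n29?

2

n32, n59, and n13 are on, so n58 activates (G2).
G4: n58 and n13 on → n42 on.
n55 would need n29 (G1), but n29 never turns on.
n42: reached.
n58: reached.
No rule produces n29, and it is not given.
Reached: n42 and n58 — 2 of the 4.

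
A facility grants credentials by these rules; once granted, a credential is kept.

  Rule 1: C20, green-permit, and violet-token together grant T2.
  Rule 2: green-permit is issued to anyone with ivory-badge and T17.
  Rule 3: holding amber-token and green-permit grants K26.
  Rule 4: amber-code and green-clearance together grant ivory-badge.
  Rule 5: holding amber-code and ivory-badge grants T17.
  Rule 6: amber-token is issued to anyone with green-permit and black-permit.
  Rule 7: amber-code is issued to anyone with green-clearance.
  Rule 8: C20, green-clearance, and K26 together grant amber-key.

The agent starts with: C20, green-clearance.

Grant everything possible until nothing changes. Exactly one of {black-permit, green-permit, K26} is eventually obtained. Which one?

green-permit

Holding green-clearance grants amber-code (Rule 7).
Holding amber-code and green-clearance grants ivory-badge (Rule 4).
Holding amber-code and ivory-badge grants T17 (Rule 5).
Holding ivory-badge and T17 grants green-permit (Rule 2).
K26 would need amber-token and green-permit (Rule 3), but amber-token is never granted. No rule produces black-permit, and it is not given.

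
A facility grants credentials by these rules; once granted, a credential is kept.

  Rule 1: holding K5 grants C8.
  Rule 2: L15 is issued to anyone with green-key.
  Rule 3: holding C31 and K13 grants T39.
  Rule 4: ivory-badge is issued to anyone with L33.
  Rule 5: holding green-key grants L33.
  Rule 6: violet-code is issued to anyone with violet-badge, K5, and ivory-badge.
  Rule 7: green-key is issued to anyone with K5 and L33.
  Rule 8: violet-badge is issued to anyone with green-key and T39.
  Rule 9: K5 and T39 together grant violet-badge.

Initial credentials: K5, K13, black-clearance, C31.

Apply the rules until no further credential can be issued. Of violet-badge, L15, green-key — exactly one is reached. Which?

violet-badge

Holding C31 and K13 grants T39 (Rule 3).
Holding K5 and T39 grants violet-badge (Rule 9).
green-key would need K5 and L33 (Rule 7), but L33 is never granted. L15 would need green-key (Rule 2), but green-key is never granted.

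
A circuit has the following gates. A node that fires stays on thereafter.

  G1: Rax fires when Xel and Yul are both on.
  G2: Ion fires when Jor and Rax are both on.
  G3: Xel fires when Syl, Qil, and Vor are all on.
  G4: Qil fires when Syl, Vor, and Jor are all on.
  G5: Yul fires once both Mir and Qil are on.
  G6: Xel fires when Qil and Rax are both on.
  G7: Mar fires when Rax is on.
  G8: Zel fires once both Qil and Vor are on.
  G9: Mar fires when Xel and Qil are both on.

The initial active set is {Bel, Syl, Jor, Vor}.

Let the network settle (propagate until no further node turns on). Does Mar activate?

G4: Syl, Vor, and Jor on → Qil on.
Syl, Qil, and Vor are on, so Xel fires (G3).
Xel and Qil are on, so Mar fires (G9).

Yes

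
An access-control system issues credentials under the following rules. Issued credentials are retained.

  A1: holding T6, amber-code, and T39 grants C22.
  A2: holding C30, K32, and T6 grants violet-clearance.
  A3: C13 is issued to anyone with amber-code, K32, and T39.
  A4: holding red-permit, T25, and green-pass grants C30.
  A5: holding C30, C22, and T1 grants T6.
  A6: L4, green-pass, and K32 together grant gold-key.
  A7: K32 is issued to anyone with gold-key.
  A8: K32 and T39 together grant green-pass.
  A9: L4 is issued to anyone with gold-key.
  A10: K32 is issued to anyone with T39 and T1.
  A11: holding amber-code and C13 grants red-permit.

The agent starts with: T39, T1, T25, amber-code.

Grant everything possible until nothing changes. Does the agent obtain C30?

Yes

Holding T39 and T1 grants K32 (A10).
Holding amber-code, K32, and T39 grants C13 (A3).
Holding K32 and T39 grants green-pass (A8).
Holding amber-code and C13 grants red-permit (A11).
Holding red-permit, T25, and green-pass grants C30 (A4).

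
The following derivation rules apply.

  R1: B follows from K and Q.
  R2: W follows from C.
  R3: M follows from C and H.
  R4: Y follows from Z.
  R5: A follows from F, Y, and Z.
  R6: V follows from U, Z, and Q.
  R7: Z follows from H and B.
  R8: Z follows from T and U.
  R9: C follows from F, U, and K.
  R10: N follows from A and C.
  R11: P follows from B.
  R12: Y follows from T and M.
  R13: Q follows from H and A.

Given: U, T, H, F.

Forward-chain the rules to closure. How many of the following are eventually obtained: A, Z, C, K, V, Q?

4

From T and U, R8 gives Z.
From Z, R4 gives Y.
F, Y, and Z hold, so A follows (R5).
H and A hold, so Q follows (R13).
From U, Z, and Q, R6 gives V.
A: reached.
Z: reached.
C would need F, U, and K (R9), but K is never established.
No rule produces K, and it is not given.
V: reached.
Q: reached.
Reached: A, Z, V, and Q — 4 of the 6.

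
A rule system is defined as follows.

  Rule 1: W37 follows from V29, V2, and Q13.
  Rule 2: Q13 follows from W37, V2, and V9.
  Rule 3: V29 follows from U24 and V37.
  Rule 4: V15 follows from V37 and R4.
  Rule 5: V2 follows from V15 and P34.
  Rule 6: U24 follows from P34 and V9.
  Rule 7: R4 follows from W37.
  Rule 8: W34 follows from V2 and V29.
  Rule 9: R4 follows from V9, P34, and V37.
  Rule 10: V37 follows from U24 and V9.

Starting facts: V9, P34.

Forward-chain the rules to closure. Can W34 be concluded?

Yes

From P34 and V9, Rule 6 gives U24.
From U24 and V9, Rule 10 gives V37.
From V9, P34, and V37, Rule 9 gives R4.
U24 and V37 hold, so V29 follows (Rule 3).
V37 and R4 hold, so V15 follows (Rule 4).
V15 and P34 hold, so V2 follows (Rule 5).
V2 and V29 hold, so W34 follows (Rule 8).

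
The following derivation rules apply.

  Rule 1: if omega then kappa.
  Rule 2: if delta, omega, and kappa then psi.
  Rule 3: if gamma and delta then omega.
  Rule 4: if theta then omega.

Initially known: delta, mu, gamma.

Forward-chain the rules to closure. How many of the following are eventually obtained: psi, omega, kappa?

3

gamma and delta hold, so omega follows (Rule 3).
omega holds, so kappa follows (Rule 1).
delta, omega, and kappa hold, so psi follows (Rule 2).
psi: reached.
omega: reached.
kappa: reached.
All 3 are reached.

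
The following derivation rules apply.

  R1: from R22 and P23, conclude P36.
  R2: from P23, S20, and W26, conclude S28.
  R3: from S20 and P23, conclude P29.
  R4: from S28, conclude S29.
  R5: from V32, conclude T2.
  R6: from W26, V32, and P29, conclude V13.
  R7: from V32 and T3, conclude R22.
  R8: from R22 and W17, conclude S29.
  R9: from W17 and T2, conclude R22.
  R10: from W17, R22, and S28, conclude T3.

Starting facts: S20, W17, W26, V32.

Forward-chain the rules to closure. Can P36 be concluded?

P36 would need R22 and P23 (R1), but P23 is never established.

No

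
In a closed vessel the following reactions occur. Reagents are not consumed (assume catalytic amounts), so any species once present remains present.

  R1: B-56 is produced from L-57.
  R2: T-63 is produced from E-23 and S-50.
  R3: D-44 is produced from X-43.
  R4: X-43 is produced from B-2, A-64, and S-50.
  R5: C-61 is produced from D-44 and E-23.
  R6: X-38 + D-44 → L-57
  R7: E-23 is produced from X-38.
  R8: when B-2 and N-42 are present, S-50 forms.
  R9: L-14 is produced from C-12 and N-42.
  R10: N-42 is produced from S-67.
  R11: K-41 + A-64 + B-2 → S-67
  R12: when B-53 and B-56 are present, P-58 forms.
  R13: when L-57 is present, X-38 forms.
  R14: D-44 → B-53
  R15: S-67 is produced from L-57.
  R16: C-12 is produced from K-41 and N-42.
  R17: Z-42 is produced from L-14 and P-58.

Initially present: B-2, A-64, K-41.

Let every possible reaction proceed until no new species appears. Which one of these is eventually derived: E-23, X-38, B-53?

B-53

K-41, A-64, and B-2 present → S-67 forms (R11).
S-67 present → N-42 forms (R10).
B-2 and N-42 present → S-50 forms (R8).
B-2, A-64, and S-50 present → X-43 forms (R4).
X-43 present → D-44 forms (R3).
D-44 present → B-53 forms (R14).
X-38 would need L-57 (R13), but L-57 never forms. E-23 would need X-38 (R7), but X-38 never forms.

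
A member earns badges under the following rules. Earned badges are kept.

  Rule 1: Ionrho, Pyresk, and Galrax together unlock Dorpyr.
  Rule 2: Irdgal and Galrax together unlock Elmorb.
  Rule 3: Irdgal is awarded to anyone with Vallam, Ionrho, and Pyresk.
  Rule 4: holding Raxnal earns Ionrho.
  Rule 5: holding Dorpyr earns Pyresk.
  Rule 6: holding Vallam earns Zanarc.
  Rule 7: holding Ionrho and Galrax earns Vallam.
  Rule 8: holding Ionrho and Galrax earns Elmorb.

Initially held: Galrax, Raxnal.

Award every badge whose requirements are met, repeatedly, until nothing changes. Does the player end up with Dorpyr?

Dorpyr would need Ionrho, Pyresk, and Galrax (Rule 1), but Pyresk is never earned.

No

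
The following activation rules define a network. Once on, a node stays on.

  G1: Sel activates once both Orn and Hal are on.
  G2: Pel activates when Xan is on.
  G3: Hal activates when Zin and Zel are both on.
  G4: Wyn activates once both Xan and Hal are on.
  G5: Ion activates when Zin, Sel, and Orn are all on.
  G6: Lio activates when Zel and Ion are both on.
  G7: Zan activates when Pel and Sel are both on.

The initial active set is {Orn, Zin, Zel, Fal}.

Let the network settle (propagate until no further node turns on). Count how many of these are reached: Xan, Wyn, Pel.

No rule produces Xan, and it is not given.
Wyn would need Xan and Hal (G4), but Xan never turns on.
Pel would need Xan (G2), but Xan never turns on.
None of the 3 are reached.

0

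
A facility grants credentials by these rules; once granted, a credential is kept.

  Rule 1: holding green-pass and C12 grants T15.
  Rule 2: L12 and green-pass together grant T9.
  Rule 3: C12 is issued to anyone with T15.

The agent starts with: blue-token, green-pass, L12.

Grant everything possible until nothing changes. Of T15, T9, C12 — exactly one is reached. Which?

T9

Holding L12 and green-pass grants T9 (Rule 2).
C12 would need T15 (Rule 3), but T15 is never granted. T15 would need green-pass and C12 (Rule 1), but C12 is never granted.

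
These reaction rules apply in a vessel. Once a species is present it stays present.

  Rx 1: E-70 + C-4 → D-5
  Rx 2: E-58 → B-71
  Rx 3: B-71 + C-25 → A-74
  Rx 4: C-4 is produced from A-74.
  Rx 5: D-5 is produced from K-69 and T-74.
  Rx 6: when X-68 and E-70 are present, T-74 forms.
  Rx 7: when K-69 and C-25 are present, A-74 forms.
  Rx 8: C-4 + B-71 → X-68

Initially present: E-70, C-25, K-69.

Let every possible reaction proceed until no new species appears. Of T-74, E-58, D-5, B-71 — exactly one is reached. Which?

K-69 and C-25 present → A-74 forms (Rx 7).
A-74 present → C-4 forms (Rx 4).
E-70 and C-4 present → D-5 forms (Rx 1).
T-74 would need X-68 and E-70 (Rx 6), but X-68 never forms. B-71 would need E-58 (Rx 2), but E-58 never forms. No rule produces E-58, and it is not given.

D-5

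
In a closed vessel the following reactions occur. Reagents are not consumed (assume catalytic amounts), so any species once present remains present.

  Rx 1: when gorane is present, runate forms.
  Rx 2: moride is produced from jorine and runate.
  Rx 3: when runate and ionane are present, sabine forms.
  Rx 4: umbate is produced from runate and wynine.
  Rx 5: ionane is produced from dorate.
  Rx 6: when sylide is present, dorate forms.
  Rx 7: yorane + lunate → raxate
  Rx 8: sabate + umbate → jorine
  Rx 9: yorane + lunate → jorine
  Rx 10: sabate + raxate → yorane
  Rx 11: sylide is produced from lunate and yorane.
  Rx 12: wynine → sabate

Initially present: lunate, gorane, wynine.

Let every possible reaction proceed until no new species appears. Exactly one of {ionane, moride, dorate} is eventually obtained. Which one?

wynine present → sabate forms (Rx 12).
gorane present → runate forms (Rx 1).
runate and wynine present → umbate forms (Rx 4).
sabate and umbate present → jorine forms (Rx 8).
jorine and runate present → moride forms (Rx 2).
ionane would need dorate (Rx 5), but dorate never forms. dorate would need sylide (Rx 6), but sylide never forms.

moride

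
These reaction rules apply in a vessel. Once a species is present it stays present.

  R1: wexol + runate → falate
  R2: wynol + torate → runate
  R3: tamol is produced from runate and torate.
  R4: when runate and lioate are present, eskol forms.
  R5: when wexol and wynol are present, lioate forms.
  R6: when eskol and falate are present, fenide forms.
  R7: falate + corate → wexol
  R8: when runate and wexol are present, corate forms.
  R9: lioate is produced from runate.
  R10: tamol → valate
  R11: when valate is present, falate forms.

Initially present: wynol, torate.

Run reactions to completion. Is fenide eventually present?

wynol and torate present → runate forms (R2).
runate present → lioate forms (R9).
runate and torate present → tamol forms (R3).
runate and lioate present → eskol forms (R4).
tamol present → valate forms (R10).
valate present → falate forms (R11).
eskol and falate present → fenide forms (R6).

Yes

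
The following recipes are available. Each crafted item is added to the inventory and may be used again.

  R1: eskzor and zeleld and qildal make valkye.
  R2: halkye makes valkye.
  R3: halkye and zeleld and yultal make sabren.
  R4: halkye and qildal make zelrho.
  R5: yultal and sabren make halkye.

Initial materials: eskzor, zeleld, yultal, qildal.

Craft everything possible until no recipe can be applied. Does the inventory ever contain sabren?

sabren would need halkye, zeleld, and yultal (R3), but halkye is never obtained.

No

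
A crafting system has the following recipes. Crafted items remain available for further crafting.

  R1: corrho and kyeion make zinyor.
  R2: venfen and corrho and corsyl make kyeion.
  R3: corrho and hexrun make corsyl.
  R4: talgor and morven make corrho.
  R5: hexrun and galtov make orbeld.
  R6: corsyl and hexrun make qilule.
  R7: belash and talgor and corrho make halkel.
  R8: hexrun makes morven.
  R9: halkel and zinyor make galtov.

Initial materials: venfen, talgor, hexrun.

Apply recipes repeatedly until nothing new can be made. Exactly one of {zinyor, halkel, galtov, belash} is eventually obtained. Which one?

zinyor

Using R8, hexrun makes morven.
talgor and morven → corrho (R4).
corrho and hexrun → corsyl (R3).
venfen and corrho and corsyl → kyeion (R2).
Using R1, corrho and kyeion make zinyor.
No rule produces belash, and it is not given. halkel would need belash, talgor, and corrho (R7), but belash is never obtained. galtov would need halkel and zinyor (R9), but halkel is never obtained.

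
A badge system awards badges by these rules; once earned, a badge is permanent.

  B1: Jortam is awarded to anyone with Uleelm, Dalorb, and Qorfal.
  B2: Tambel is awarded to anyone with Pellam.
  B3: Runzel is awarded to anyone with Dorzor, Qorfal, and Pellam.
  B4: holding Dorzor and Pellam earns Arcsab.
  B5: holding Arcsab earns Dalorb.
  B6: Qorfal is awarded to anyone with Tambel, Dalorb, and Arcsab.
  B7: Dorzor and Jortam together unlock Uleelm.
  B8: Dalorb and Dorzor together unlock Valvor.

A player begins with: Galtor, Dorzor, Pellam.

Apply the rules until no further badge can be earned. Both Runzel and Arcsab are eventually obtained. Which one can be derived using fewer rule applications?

Arcsab

Arcsab: With Dorzor and Pellam, Arcsab is earned (B4). [1 rule application]
Runzel: With Dorzor and Pellam, Arcsab is earned (B4). With Pellam, Tambel is earned (B2). With Arcsab, Dalorb is earned (B5). With Tambel, Dalorb, and Arcsab, Qorfal is earned (B6). With Dorzor, Qorfal, and Pellam, Runzel is earned (B3). [5 rule applications]
Arcsab needs fewer.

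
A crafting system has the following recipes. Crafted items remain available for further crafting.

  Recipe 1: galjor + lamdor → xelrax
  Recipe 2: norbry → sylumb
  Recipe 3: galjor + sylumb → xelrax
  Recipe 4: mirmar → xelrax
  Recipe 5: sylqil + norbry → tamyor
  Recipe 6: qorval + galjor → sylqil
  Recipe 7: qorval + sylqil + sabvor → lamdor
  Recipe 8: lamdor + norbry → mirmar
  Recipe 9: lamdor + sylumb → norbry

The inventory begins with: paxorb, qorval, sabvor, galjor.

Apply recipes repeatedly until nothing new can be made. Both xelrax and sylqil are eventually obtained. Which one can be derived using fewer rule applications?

sylqil

sylqil: Using Recipe 6, qorval and galjor make sylqil. [1 rule application]
xelrax: qorval + galjor → sylqil (Recipe 6). Using Recipe 7, qorval, sylqil, and sabvor make lamdor. galjor + lamdor → xelrax (Recipe 1). [3 rule applications]
sylqil needs fewer.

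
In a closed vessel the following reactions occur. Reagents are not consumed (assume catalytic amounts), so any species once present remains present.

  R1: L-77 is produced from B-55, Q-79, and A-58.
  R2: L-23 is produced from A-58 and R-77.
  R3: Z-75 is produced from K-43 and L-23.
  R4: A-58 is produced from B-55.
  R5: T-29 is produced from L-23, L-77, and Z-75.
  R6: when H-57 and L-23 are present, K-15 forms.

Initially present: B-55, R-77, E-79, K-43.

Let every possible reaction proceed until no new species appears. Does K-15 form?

K-15 would need H-57 and L-23 (R6), but H-57 never forms.

No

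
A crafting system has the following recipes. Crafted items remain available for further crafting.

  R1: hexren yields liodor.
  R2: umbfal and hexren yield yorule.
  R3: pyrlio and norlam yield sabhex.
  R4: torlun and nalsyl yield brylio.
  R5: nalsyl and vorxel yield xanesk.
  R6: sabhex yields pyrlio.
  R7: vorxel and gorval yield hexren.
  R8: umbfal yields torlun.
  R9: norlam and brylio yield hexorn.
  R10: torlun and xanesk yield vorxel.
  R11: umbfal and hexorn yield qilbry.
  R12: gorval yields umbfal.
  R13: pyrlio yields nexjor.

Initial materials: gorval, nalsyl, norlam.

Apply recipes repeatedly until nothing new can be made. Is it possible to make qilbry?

Using R12, gorval makes umbfal.
umbfal → torlun (R8).
Using R4, torlun and nalsyl make brylio.
Using R9, norlam and brylio make hexorn.
Using R11, umbfal and hexorn make qilbry.

Yes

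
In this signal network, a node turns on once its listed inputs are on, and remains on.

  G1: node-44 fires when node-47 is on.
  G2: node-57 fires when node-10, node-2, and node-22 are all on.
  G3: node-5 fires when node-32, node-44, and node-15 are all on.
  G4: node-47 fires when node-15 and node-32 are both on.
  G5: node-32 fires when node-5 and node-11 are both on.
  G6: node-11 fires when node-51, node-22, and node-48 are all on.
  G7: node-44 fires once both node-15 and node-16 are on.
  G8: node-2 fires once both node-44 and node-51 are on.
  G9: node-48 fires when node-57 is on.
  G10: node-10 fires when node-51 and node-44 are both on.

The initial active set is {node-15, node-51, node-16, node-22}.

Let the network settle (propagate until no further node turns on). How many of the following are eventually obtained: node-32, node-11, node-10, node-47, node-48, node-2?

4

node-15 and node-16 are on, so node-44 fires (G7).
node-44 and node-51 are on, so node-2 fires (G8).
node-51 and node-44 are on, so node-10 fires (G10).
G2: node-10, node-2, and node-22 on → node-57 on.
node-57 is on, so node-48 fires (G9).
node-51, node-22, and node-48 are on, so node-11 fires (G6).
node-32 would need node-5 and node-11 (G5), but node-5 never turns on.
node-11: reached.
node-10: reached.
node-47 would need node-15 and node-32 (G4), but node-32 never turns on.
node-48: reached.
node-2: reached.
Reached: node-11, node-10, node-48, and node-2 — 4 of the 6.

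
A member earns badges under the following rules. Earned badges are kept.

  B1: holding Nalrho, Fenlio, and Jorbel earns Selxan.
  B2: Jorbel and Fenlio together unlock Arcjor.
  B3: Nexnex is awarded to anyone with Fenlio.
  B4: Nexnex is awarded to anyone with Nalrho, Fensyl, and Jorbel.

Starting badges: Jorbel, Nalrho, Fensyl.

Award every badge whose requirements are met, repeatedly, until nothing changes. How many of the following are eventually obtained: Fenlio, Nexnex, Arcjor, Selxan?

1

With Nalrho, Fensyl, and Jorbel, Nexnex is earned (B4).
No rule produces Fenlio, and it is not given.
Nexnex: reached.
Arcjor would need Jorbel and Fenlio (B2), but Fenlio is never earned.
Selxan would need Nalrho, Fenlio, and Jorbel (B1), but Fenlio is never earned.
Reached: Nexnex — 1 of the 4.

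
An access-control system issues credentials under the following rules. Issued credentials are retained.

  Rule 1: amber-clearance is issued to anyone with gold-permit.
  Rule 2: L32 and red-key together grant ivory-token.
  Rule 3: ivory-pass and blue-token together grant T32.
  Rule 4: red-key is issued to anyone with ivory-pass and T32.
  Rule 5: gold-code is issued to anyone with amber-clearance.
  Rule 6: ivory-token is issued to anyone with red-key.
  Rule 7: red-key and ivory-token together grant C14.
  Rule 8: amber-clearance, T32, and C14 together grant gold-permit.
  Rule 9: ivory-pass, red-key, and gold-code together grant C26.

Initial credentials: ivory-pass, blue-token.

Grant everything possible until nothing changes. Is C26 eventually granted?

No

C26 would need ivory-pass, red-key, and gold-code (Rule 9), but gold-code is never granted.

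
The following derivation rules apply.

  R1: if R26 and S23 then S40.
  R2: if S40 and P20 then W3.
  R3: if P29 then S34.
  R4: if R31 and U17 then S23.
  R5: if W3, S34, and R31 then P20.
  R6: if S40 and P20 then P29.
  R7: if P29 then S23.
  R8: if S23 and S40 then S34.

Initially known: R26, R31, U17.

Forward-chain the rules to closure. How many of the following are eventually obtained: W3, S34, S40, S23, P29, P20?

3

From R31 and U17, R4 gives S23.
R26 and S23 hold, so S40 follows (R1).
S23 and S40 hold, so S34 follows (R8).
W3 would need S40 and P20 (R2), but P20 is never established.
S34: reached.
S40: reached.
S23: reached.
P29 would need S40 and P20 (R6), but P20 is never established.
P20 would need W3, S34, and R31 (R5), but W3 is never established.
Reached: S34, S40, and S23 — 3 of the 6.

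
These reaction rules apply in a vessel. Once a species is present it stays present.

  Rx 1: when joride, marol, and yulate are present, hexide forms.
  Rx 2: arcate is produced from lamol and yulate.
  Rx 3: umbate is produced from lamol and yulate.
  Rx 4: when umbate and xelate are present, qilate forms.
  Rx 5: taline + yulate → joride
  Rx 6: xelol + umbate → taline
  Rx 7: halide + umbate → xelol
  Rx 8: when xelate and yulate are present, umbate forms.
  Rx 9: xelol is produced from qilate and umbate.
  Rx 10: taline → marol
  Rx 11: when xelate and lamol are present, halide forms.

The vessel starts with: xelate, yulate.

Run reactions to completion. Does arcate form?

No

arcate would need lamol and yulate (Rx 2), but lamol never forms.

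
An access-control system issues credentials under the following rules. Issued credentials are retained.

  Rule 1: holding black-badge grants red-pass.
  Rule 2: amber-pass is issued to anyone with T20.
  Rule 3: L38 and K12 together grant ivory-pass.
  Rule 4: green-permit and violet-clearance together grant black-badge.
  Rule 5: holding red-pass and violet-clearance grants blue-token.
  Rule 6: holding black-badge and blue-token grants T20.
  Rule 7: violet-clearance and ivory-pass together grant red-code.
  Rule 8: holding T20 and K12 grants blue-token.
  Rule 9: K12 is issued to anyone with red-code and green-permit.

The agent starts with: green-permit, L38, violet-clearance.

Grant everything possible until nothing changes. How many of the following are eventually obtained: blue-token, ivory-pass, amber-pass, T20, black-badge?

Holding green-permit and violet-clearance grants black-badge (Rule 4).
Holding black-badge grants red-pass (Rule 1).
Holding red-pass and violet-clearance grants blue-token (Rule 5).
Holding black-badge and blue-token grants T20 (Rule 6).
Holding T20 grants amber-pass (Rule 2).
blue-token: reached.
ivory-pass would need L38 and K12 (Rule 3), but K12 is never granted.
amber-pass: reached.
T20: reached.
black-badge: reached.
Reached: blue-token, amber-pass, T20, and black-badge — 4 of the 5.

4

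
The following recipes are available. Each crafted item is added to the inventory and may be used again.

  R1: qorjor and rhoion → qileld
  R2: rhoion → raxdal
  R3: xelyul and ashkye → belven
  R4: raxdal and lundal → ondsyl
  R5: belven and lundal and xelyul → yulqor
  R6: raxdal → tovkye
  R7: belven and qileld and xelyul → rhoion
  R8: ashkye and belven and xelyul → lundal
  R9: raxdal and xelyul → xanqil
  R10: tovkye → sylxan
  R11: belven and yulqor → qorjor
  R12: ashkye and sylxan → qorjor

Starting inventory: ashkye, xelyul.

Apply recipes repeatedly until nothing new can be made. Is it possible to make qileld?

qileld would need qorjor and rhoion (R1), but rhoion is never obtained.

No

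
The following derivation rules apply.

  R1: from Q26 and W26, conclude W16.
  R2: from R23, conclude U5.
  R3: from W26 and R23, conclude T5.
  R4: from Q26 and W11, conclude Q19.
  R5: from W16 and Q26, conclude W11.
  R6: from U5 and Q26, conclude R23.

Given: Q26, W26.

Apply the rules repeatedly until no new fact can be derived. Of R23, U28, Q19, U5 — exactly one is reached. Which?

Q26 and W26 hold, so W16 follows (R1).
From W16 and Q26, R5 gives W11.
Q26 and W11 hold, so Q19 follows (R4).
U5 would need R23 (R2), but R23 is never established. R23 would need U5 and Q26 (R6), but U5 is never established. No rule produces U28, and it is not given.

Q19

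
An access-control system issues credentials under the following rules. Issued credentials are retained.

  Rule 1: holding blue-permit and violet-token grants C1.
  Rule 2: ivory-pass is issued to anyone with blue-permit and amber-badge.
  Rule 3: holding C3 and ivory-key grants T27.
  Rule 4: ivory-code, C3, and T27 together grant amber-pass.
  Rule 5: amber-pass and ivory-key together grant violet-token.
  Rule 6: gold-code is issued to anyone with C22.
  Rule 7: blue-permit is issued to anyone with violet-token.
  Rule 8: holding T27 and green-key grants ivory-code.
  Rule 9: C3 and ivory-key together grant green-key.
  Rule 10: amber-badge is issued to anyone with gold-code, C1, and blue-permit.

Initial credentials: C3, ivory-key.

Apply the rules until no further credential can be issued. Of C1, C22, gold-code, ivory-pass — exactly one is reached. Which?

C1

Holding C3 and ivory-key grants T27 (Rule 3).
Holding C3 and ivory-key grants green-key (Rule 9).
Holding T27 and green-key grants ivory-code (Rule 8).
Holding ivory-code, C3, and T27 grants amber-pass (Rule 4).
Holding amber-pass and ivory-key grants violet-token (Rule 5).
Holding violet-token grants blue-permit (Rule 7).
Holding blue-permit and violet-token grants C1 (Rule 1).
ivory-pass would need blue-permit and amber-badge (Rule 2), but amber-badge is never granted. gold-code would need C22 (Rule 6), but C22 is never granted. No rule produces C22, and it is not given.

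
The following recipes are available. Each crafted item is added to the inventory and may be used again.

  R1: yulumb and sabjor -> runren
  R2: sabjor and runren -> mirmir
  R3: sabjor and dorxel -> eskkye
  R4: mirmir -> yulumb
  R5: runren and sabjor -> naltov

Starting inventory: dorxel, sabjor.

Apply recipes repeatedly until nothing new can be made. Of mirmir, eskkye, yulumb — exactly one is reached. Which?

eskkye

sabjor and dorxel -> eskkye (R3).
mirmir would need sabjor and runren (R2), but runren is never obtained. yulumb would need mirmir (R4), but mirmir is never obtained.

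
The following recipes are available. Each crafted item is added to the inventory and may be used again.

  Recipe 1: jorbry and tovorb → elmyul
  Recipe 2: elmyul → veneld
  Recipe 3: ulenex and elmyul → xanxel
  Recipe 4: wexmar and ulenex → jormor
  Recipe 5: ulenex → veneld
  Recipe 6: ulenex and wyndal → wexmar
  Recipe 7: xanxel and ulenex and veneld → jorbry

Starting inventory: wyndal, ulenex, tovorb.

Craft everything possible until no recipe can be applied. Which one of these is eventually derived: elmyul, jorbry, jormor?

jormor

ulenex and wyndal → wexmar (Recipe 6).
Using Recipe 4, wexmar and ulenex make jormor.
elmyul would need jorbry and tovorb (Recipe 1), but jorbry is never obtained. jorbry would need xanxel, ulenex, and veneld (Recipe 7), but xanxel is never obtained.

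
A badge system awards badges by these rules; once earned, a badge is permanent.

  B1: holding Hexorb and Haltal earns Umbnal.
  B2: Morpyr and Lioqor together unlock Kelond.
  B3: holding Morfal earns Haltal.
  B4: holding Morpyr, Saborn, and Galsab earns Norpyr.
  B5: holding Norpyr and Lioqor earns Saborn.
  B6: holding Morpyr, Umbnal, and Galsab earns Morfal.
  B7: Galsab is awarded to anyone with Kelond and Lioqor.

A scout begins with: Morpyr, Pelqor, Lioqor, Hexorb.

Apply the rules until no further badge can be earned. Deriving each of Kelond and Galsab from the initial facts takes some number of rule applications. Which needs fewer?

Kelond: With Morpyr and Lioqor, Kelond is earned (B2). [1 rule application]
Galsab: With Morpyr and Lioqor, Kelond is earned (B2). With Kelond and Lioqor, Galsab is earned (B7). [2 rule applications]
Kelond needs fewer.

Kelond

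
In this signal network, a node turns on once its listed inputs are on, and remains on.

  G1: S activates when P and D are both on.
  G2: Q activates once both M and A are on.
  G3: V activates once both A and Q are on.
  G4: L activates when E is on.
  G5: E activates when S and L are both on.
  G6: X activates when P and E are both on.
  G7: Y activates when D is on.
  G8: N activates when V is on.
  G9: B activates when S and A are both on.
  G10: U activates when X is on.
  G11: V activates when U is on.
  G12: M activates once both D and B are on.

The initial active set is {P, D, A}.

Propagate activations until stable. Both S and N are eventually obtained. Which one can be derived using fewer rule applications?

S

S: G1: P and D on → S on. [1 rule application]
N: P and D are on, so S activates (G1). G9: S and A on → B on. D and B are on, so M activates (G12). M and A are on, so Q activates (G2). A and Q are on, so V activates (G3). V is on, so N activates (G8). [6 rule applications]
S needs fewer.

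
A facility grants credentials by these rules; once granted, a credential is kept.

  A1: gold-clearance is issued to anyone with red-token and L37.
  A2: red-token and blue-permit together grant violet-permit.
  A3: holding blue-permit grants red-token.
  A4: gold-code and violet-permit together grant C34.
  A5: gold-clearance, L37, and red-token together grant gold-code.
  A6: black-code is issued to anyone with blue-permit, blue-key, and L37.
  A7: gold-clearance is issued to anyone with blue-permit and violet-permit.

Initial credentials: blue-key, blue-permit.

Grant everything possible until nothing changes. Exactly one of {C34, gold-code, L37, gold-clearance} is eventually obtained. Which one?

Holding blue-permit grants red-token (A3).
Holding red-token and blue-permit grants violet-permit (A2).
Holding blue-permit and violet-permit grants gold-clearance (A7).
gold-code would need gold-clearance, L37, and red-token (A5), but L37 is never granted. No rule produces L37, and it is not given. C34 would need gold-code and violet-permit (A4), but gold-code is never granted.

gold-clearance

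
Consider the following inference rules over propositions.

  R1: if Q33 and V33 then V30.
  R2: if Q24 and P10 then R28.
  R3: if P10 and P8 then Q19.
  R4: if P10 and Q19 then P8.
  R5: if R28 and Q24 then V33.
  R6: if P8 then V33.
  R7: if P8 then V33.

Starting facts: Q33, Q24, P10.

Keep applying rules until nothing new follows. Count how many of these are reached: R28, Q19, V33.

Q24 and P10 hold, so R28 follows (R2).
R28 and Q24 hold, so V33 follows (R5).
R28: reached.
Q19 would need P10 and P8 (R3), but P8 is never established.
V33: reached.
Reached: R28 and V33 — 2 of the 3.

2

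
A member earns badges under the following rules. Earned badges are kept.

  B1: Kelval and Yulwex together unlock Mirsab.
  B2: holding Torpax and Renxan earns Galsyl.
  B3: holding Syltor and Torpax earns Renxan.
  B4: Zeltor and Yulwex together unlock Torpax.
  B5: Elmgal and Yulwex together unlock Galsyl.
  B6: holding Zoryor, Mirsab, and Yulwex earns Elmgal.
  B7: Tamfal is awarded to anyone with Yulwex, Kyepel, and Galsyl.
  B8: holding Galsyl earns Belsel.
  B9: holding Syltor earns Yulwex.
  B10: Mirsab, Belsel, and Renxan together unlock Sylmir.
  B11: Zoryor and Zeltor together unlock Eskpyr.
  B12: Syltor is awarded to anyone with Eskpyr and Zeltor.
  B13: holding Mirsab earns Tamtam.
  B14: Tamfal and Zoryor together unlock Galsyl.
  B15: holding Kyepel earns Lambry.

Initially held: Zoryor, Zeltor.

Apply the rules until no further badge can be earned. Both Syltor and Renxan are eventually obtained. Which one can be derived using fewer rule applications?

Syltor

Syltor: With Zoryor and Zeltor, Eskpyr is earned (B11). With Eskpyr and Zeltor, Syltor is earned (B12). [2 rule applications]
Renxan: With Zoryor and Zeltor, Eskpyr is earned (B11). With Eskpyr and Zeltor, Syltor is earned (B12). With Syltor, Yulwex is earned (B9). With Zeltor and Yulwex, Torpax is earned (B4). With Syltor and Torpax, Renxan is earned (B3). [5 rule applications]
Syltor needs fewer.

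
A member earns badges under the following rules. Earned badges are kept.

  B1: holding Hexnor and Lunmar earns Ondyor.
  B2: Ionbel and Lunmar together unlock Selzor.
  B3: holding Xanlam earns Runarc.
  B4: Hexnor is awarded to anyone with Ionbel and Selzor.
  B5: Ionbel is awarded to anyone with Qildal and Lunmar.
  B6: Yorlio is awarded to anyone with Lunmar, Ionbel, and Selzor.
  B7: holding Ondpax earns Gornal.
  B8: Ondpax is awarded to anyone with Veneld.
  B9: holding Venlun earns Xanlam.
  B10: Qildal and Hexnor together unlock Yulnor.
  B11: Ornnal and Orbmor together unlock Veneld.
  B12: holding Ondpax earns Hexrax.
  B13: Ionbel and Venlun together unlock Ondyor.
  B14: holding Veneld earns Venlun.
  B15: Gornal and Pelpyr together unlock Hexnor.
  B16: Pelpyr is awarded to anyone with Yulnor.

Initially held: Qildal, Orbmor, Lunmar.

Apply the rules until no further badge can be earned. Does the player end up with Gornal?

Gornal would need Ondpax (B7), but Ondpax is never earned.

No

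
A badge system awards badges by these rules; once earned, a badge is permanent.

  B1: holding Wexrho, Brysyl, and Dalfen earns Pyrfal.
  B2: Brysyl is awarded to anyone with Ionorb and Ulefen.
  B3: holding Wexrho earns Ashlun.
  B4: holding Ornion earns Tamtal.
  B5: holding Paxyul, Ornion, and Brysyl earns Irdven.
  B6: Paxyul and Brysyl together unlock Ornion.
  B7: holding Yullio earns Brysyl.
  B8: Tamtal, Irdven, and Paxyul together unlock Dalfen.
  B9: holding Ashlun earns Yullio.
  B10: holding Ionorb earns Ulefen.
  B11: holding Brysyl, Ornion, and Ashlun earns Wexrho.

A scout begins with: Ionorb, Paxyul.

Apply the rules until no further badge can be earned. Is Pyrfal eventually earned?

Pyrfal would need Wexrho, Brysyl, and Dalfen (B1), but Wexrho is never earned.

No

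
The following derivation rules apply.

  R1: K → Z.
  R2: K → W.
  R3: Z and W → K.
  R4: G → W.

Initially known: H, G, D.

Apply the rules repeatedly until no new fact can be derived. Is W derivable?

Yes

G holds, so W follows (R4).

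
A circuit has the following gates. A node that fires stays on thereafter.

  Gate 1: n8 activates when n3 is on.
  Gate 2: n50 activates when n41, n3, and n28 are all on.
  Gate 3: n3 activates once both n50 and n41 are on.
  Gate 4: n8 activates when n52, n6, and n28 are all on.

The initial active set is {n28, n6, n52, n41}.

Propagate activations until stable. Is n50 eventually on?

No

n50 would need n41, n3, and n28 (Gate 2), but n3 never turns on.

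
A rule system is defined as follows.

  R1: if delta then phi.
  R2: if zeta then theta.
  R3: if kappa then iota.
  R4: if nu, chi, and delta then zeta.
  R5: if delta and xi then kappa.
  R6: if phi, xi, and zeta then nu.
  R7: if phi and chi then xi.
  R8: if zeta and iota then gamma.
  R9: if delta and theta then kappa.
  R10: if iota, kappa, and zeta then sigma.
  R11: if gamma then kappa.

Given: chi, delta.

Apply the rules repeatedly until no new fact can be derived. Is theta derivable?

theta would need zeta (R2), but zeta is never established.

No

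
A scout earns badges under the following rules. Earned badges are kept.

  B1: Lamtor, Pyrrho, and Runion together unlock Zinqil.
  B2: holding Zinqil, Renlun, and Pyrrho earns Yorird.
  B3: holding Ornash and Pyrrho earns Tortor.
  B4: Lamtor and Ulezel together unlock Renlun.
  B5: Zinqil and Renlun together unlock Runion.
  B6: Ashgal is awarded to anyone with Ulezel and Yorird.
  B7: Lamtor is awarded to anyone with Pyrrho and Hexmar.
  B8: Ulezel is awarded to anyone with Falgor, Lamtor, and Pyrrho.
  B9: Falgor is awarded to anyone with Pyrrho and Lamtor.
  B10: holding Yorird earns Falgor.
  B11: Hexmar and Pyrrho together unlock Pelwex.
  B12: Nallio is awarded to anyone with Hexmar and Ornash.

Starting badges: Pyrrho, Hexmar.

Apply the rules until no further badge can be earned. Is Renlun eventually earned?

With Pyrrho and Hexmar, Lamtor is earned (B7).
With Pyrrho and Lamtor, Falgor is earned (B9).
With Falgor, Lamtor, and Pyrrho, Ulezel is earned (B8).
With Lamtor and Ulezel, Renlun is earned (B4).

Yes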